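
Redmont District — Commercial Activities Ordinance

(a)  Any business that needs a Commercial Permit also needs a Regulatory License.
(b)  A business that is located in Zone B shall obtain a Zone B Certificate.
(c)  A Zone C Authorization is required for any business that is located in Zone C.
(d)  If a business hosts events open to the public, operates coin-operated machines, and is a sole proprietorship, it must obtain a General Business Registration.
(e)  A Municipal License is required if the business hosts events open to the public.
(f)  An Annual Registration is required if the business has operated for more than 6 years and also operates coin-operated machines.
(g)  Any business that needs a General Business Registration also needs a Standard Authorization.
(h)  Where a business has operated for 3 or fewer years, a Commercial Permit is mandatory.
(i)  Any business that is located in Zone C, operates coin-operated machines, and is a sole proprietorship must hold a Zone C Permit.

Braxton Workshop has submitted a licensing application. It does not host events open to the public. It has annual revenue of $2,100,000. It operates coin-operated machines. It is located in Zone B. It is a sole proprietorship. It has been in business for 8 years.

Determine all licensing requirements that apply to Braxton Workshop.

Annual Registration, Zone B Certificate

(a) Commercial Permit is not required → no effect.
(b) is located in Zone B → Zone B Certificate required.
(c) is located in Zone B (not: is located in Zone C) → Zone C Authorization not required.
(d) does not host events open to the public; operates coin-operated machines; is a sole proprietorship → General Business Registration not required.
(e) does not host events open to the public → Municipal License not required.
(f) years in business 8 > 6; operates coin-operated machines → Annual Registration required.
(g) General Business Registration is not required → no effect.
(h) years in business 8 > 3 → Commercial Permit not required.
(i) is located in Zone B (not: is located in Zone C); operates coin-operated machines; is a sole proprietorship → Zone C Permit not required.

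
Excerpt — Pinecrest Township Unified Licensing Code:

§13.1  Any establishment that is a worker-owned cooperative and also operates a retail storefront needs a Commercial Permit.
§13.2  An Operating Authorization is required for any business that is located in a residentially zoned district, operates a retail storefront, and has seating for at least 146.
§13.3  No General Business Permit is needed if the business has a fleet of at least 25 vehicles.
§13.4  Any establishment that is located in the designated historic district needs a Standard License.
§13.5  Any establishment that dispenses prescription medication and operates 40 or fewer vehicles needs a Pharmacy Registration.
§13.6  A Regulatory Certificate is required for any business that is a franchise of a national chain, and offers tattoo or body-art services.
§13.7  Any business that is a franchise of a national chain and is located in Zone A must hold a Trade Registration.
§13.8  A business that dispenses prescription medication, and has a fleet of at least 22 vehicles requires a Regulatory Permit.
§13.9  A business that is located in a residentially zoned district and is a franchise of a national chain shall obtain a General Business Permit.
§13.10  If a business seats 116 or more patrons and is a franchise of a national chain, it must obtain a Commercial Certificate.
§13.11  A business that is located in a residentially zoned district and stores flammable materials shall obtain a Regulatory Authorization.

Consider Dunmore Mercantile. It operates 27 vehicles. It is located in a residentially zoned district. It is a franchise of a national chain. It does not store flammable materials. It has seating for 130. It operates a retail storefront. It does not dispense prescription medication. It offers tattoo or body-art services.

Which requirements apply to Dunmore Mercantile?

§13.1 is a franchise of a national chain (not: is a worker-owned cooperative); operates a retail storefront → Commercial Permit not required.
§13.2 is located in a residentially zoned district; operates a retail storefront; seating 130 < 146 → Operating Authorization not required.
§13.3 vehicles 27 ≥ 25 → exempt from General Business Permit.
§13.4 is located in a residentially zoned district (not: is located in the designated historic district) → Standard License not required.
§13.5 does not dispense prescription medication; vehicles 27 ≤ 40 → Pharmacy Registration not required.
§13.6 is a franchise of a national chain; offers tattoo or body-art services → Regulatory Certificate required.
§13.7 is a franchise of a national chain; is located in a residentially zoned district (not: is located in Zone A) → Trade Registration not required.
§13.8 does not dispense prescription medication; vehicles 27 ≥ 22 → Regulatory Permit not required.
§13.9 is located in a residentially zoned district; is a franchise of a national chain → General Business Permit required.
§13.10 seating 130 ≥ 116; is a franchise of a national chain → Commercial Certificate required.
§13.11 is located in a residentially zoned district; does not store flammable materials → Regulatory Authorization not required.

Commercial Certificate, Regulatory Certificate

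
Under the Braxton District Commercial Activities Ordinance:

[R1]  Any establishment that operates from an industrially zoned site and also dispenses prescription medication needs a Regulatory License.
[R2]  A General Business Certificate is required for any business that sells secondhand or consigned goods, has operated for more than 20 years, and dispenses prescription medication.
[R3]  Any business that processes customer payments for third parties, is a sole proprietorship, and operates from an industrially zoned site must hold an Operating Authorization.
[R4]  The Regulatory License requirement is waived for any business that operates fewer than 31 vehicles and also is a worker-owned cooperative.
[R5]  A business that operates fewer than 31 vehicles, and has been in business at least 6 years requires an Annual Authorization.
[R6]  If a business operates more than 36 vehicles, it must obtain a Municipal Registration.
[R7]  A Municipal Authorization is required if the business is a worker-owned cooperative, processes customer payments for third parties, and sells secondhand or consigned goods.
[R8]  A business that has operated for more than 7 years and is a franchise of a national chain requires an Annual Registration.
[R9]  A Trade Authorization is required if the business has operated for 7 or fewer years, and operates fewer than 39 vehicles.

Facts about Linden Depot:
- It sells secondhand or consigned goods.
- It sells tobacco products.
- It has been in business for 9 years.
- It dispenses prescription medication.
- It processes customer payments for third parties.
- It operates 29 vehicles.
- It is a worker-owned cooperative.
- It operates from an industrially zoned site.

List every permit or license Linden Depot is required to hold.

[R1] operates from an industrially zoned site; dispenses prescription medication → Regulatory License required.
[R2] sells secondhand or consigned goods; years in business 9 ≤ 20; dispenses prescription medication → General Business Certificate not required.
[R3] processes customer payments for third parties; is a worker-owned cooperative (not: is a sole proprietorship); operates from an industrially zoned site → Operating Authorization not required.
[R4] vehicles 29 < 31; is a worker-owned cooperative → exempt from Regulatory License.
[R5] vehicles 29 < 31; years in business 9 ≥ 6 → Annual Authorization required.
[R6] vehicles 29 ≤ 36 → Municipal Registration not required.
[R7] is a worker-owned cooperative; processes customer payments for third parties; sells secondhand or consigned goods → Municipal Authorization required.
[R8] years in business 9 > 7; is a worker-owned cooperative (not: is a franchise of a national chain) → Annual Registration not required.
[R9] years in business 9 > 7; vehicles 29 < 39 → Trade Authorization not required.

Annual Authorization, Municipal Authorization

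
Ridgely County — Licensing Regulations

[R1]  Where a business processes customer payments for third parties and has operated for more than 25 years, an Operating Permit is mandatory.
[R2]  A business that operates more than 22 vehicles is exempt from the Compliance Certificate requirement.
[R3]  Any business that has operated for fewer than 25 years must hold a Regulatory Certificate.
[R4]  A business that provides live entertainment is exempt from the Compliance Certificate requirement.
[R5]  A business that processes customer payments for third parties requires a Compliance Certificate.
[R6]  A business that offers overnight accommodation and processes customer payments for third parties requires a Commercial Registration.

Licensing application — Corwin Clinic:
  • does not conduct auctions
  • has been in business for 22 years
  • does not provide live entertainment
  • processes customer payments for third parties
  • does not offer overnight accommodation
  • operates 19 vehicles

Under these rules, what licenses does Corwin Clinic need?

[R1] processes customer payments for third parties; years in business 22 ≤ 25 → Operating Permit not required.
[R2] vehicles 19 ≤ 22 → Compliance Certificate exemption does not apply.
[R3] years in business 22 < 25 → Regulatory Certificate required.
[R4] does not provide live entertainment → Compliance Certificate exemption does not apply.
[R5] processes customer payments for third parties → Compliance Certificate required.
[R6] does not offer overnight accommodation; processes customer payments for third parties → Commercial Registration not required.

Compliance Certificate, Regulatory Certificate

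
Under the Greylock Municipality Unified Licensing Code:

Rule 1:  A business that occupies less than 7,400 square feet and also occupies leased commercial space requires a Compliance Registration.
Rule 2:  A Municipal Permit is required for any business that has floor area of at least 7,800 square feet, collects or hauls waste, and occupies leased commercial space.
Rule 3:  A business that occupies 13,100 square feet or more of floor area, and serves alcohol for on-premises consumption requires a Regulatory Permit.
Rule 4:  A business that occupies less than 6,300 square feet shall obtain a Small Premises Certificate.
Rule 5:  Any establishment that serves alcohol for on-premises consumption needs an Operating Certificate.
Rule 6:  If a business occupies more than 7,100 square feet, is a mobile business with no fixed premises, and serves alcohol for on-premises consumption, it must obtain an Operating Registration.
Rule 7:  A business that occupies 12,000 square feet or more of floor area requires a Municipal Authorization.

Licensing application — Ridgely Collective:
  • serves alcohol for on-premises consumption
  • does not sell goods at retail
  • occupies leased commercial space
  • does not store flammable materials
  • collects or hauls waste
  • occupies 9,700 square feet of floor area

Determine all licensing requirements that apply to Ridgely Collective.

Rule 1: floor area 9,700 square feet ≥ 7,400 square feet; occupies leased commercial space → Compliance Registration not required.
Rule 2: floor area 9,700 square feet ≥ 7,800 square feet; collects or hauls waste; occupies leased commercial space → Municipal Permit required.
Rule 3: floor area 9,700 square feet < 13,100 square feet; serves alcohol for on-premises consumption → Regulatory Permit not required.
Rule 4: floor area 9,700 square feet ≥ 6,300 square feet → Small Premises Certificate not required.
Rule 5: serves alcohol for on-premises consumption → Operating Certificate required.
Rule 6: floor area 9,700 square feet > 7,100 square feet; occupies leased commercial space (not: is a mobile business with no fixed premises); serves alcohol for on-premises consumption → Operating Registration not required.
Rule 7: floor area 9,700 square feet < 12,000 square feet → Municipal Authorization not required.

Municipal Permit, Operating Certificate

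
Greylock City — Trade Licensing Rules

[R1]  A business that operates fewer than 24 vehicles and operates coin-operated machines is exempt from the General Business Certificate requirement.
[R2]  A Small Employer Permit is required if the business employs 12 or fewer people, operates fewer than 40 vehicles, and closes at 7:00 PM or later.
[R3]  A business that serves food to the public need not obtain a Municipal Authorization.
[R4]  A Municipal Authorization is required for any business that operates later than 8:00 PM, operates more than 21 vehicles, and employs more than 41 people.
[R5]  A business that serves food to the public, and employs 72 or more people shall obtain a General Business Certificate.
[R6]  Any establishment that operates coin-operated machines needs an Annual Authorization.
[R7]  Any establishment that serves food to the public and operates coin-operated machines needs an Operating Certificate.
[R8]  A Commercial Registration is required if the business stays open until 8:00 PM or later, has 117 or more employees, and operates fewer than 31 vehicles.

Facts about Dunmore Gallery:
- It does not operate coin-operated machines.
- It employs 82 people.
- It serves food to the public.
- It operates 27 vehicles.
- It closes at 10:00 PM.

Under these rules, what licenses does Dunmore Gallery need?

General Business Certificate

[R1] vehicles 27 ≥ 24; does not operate coin-operated machines → General Business Certificate exemption does not apply.
[R2] employees 82 > 12; vehicles 27 < 40; closes 10:00 PM, after 7:00 PM → Small Employer Permit not required.
[R3] serves food to the public → exempt from Municipal Authorization.
[R4] closes 10:00 PM, after 8:00 PM; vehicles 27 > 21; employees 82 > 41 → Municipal Authorization required.
[R5] serves food to the public; employees 82 ≥ 72 → General Business Certificate required.
[R6] does not operate coin-operated machines → Annual Authorization not required.
[R7] serves food to the public; does not operate coin-operated machines → Operating Certificate not required.
[R8] closes 10:00 PM, after 8:00 PM; employees 82 < 117; vehicles 27 < 31 → Commercial Registration not required.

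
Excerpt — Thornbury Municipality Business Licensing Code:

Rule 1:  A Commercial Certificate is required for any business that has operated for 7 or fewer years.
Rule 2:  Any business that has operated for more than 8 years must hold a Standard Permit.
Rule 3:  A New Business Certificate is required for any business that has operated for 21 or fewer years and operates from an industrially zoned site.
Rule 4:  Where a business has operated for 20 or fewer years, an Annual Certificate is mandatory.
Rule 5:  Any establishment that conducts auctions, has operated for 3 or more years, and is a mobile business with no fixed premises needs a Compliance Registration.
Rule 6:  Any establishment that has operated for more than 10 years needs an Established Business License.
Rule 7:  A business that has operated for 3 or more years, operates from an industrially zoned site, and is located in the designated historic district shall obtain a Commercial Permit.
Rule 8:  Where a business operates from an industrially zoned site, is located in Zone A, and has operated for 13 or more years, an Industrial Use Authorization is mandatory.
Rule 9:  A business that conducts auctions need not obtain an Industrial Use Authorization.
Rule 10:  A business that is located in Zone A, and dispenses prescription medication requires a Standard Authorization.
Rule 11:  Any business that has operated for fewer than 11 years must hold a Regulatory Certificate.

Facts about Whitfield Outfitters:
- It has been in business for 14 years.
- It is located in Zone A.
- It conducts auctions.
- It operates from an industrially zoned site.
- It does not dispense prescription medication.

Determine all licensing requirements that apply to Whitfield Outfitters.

Annual Certificate, Established Business License, New Business Certificate, Standard Permit

Rule 1: years in business 14 > 7 → Commercial Certificate not required.
Rule 2: years in business 14 > 8 → Standard Permit required.
Rule 3: years in business 14 ≤ 21; operates from an industrially zoned site → New Business Certificate required.
Rule 4: years in business 14 ≤ 20 → Annual Certificate required.
Rule 5: conducts auctions; years in business 14 ≥ 3; operates from an industrially zoned site (not: is a mobile business with no fixed premises) → Compliance Registration not required.
Rule 6: years in business 14 > 10 → Established Business License required.
Rule 7: years in business 14 ≥ 3; operates from an industrially zoned site; is located in Zone A (not: is located in the designated historic district) → Commercial Permit not required.
Rule 8: operates from an industrially zoned site; is located in Zone A; years in business 14 ≥ 13 → Industrial Use Authorization required.
Rule 9: conducts auctions → exempt from Industrial Use Authorization.
Rule 10: is located in Zone A; does not dispense prescription medication → Standard Authorization not required.
Rule 11: years in business 14 ≥ 11 → Regulatory Certificate not required.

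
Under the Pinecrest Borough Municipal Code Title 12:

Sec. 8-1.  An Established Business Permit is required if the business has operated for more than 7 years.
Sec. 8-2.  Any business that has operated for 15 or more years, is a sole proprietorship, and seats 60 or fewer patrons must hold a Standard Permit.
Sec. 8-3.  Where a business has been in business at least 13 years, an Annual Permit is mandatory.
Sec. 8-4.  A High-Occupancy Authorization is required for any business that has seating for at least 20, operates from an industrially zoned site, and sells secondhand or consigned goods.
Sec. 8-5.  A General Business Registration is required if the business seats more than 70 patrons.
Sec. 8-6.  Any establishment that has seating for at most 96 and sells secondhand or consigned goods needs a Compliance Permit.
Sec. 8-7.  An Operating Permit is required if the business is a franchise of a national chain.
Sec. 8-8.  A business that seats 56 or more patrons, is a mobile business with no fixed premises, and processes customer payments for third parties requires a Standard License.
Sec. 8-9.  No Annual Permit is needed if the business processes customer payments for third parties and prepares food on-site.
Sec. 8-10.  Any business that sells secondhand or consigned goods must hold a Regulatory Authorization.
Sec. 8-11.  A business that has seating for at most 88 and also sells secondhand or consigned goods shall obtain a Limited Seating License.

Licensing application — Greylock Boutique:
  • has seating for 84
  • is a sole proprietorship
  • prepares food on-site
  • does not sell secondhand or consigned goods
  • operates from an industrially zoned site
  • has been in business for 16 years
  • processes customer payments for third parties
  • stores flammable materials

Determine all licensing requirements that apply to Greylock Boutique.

Established Business Permit, General Business Registration

Sec. 8-1. years in business 16 > 7 → Established Business Permit required.
Sec. 8-2. years in business 16 ≥ 15; is a sole proprietorship; seating 84 > 60 → Standard Permit not required.
Sec. 8-3. years in business 16 ≥ 13 → Annual Permit required.
Sec. 8-4. seating 84 ≥ 20; operates from an industrially zoned site; does not sell secondhand or consigned goods → High-Occupancy Authorization not required.
Sec. 8-5. seating 84 > 70 → General Business Registration required.
Sec. 8-6. seating 84 ≤ 96; does not sell secondhand or consigned goods → Compliance Permit not required.
Sec. 8-7. is a sole proprietorship (not: is a franchise of a national chain) → Operating Permit not required.
Sec. 8-8. seating 84 ≥ 56; operates from an industrially zoned site (not: is a mobile business with no fixed premises); processes customer payments for third parties → Standard License not required.
Sec. 8-9. processes customer payments for third parties; prepares food on-site → exempt from Annual Permit.
Sec. 8-10. does not sell secondhand or consigned goods → Regulatory Authorization not required.
Sec. 8-11. seating 84 ≤ 88; does not sell secondhand or consigned goods → Limited Seating License not required.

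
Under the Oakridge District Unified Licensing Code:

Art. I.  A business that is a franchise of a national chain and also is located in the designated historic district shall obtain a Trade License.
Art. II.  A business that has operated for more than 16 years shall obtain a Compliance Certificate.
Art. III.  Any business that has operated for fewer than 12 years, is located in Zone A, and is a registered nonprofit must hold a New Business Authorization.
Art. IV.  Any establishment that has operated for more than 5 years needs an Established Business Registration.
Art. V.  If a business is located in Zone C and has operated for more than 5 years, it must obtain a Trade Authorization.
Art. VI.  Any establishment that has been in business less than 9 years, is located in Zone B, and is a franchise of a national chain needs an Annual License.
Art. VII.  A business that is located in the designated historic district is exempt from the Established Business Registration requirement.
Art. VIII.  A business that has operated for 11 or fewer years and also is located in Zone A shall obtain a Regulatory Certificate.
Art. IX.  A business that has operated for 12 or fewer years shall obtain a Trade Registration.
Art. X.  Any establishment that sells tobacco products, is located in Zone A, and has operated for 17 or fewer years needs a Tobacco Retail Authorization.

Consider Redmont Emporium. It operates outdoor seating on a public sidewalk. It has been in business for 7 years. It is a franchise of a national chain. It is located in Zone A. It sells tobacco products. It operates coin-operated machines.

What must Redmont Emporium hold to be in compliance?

Art. I. is a franchise of a national chain; is located in Zone A (not: is located in the designated historic district) → Trade License not required.
Art. II. years in business 7 ≤ 16 → Compliance Certificate not required.
Art. III. years in business 7 < 12; is located in Zone A; is a franchise of a national chain (not: is a registered nonprofit) → New Business Authorization not required.
Art. IV. years in business 7 > 5 → Established Business Registration required.
Art. V. is located in Zone A (not: is located in Zone C); years in business 7 > 5 → Trade Authorization not required.
Art. VI. years in business 7 < 9; is located in Zone A (not: is located in Zone B); is a franchise of a national chain → Annual License not required.
Art. VII. is located in Zone A (not: is located in the designated historic district) → Established Business Registration exemption does not apply.
Art. VIII. years in business 7 ≤ 11; is located in Zone A → Regulatory Certificate required.
Art. IX. years in business 7 ≤ 12 → Trade Registration required.
Art. X. sells tobacco products; is located in Zone A; years in business 7 ≤ 17 → Tobacco Retail Authorization required.

Established Business Registration, Regulatory Certificate, Tobacco Retail Authorization, Trade Registration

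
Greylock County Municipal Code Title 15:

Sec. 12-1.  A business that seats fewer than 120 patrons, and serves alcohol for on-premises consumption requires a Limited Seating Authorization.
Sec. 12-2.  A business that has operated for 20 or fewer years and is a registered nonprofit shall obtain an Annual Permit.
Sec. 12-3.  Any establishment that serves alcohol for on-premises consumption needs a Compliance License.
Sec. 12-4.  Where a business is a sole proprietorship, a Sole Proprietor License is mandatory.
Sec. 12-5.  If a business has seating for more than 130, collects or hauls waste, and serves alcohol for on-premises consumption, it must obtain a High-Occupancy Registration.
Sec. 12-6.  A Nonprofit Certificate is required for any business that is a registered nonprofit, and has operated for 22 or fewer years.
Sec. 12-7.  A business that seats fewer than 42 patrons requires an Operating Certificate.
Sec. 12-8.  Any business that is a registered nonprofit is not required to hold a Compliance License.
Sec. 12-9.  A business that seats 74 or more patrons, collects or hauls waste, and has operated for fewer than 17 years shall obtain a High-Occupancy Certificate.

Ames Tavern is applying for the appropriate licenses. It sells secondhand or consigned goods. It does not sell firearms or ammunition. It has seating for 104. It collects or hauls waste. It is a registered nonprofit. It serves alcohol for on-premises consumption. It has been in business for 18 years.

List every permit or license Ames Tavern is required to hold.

Annual Permit, Limited Seating Authorization, Nonprofit Certificate

Sec. 12-1. seating 104 < 120; serves alcohol for on-premises consumption → Limited Seating Authorization required.
Sec. 12-2. years in business 18 ≤ 20; is a registered nonprofit → Annual Permit required.
Sec. 12-3. serves alcohol for on-premises consumption → Compliance License required.
Sec. 12-4. is a registered nonprofit (not: is a sole proprietorship) → Sole Proprietor License not required.
Sec. 12-5. seating 104 ≤ 130; collects or hauls waste; serves alcohol for on-premises consumption → High-Occupancy Registration not required.
Sec. 12-6. is a registered nonprofit; years in business 18 ≤ 22 → Nonprofit Certificate required.
Sec. 12-7. seating 104 ≥ 42 → Operating Certificate not required.
Sec. 12-8. is a registered nonprofit → exempt from Compliance License.
Sec. 12-9. seating 104 ≥ 74; collects or hauls waste; years in business 18 ≥ 17 → High-Occupancy Certificate not required.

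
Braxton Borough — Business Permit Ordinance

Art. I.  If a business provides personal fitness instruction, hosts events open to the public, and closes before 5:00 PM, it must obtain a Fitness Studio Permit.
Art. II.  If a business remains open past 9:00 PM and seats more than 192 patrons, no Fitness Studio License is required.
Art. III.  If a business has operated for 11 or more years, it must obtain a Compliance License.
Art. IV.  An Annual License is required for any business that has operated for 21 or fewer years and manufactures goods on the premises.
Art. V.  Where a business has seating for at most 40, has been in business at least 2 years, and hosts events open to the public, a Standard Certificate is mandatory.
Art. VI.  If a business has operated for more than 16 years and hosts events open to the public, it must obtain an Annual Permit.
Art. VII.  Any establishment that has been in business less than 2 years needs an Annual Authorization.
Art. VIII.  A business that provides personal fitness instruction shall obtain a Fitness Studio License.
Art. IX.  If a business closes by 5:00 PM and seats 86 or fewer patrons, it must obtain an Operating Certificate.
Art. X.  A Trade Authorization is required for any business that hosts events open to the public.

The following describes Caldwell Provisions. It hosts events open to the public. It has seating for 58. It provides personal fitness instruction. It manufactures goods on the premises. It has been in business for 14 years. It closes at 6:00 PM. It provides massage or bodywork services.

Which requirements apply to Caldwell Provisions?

Annual License, Compliance License, Fitness Studio License, Trade Authorization

Art. I. provides personal fitness instruction; hosts events open to the public; closes 6:00 PM, after 5:00 PM → Fitness Studio Permit not required.
Art. II. closes 6:00 PM, at/before 9:00 PM; seating 58 ≤ 192 → Fitness Studio License exemption does not apply.
Art. III. years in business 14 ≥ 11 → Compliance License required.
Art. IV. years in business 14 ≤ 21; manufactures goods on the premises → Annual License required.
Art. V. seating 58 > 40; years in business 14 ≥ 2; hosts events open to the public → Standard Certificate not required.
Art. VI. years in business 14 ≤ 16; hosts events open to the public → Annual Permit not required.
Art. VII. years in business 14 ≥ 2 → Annual Authorization not required.
Art. VIII. provides personal fitness instruction → Fitness Studio License required.
Art. IX. closes 6:00 PM, after 5:00 PM; seating 58 ≤ 86 → Operating Certificate not required.
Art. X. hosts events open to the public → Trade Authorization required.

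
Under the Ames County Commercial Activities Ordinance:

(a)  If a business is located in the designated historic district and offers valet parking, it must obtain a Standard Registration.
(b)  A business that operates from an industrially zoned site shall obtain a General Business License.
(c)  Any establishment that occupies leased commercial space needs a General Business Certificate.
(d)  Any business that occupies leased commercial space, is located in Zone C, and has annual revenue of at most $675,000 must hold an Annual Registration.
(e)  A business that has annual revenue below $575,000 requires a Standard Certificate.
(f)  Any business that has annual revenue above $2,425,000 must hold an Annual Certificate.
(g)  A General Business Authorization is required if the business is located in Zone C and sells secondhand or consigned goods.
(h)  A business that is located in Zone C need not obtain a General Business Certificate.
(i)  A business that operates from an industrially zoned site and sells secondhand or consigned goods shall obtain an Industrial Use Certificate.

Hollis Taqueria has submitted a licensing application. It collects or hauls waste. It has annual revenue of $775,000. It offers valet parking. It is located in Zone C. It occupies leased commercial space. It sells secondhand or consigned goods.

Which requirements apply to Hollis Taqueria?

(a) is located in Zone C (not: is located in the designated historic district); offers valet parking → Standard Registration not required.
(b) occupies leased commercial space (not: operates from an industrially zoned site) → General Business License not required.
(c) occupies leased commercial space → General Business Certificate required.
(d) occupies leased commercial space; is located in Zone C; revenue $775,000 > $675,000 → Annual Registration not required.
(e) revenue $775,000 ≥ $575,000 → Standard Certificate not required.
(f) revenue $775,000 ≤ $2,425,000 → Annual Certificate not required.
(g) is located in Zone C; sells secondhand or consigned goods → General Business Authorization required.
(h) is located in Zone C → exempt from General Business Certificate.
(i) occupies leased commercial space (not: operates from an industrially zoned site); sells secondhand or consigned goods → Industrial Use Certificate not required.

General Business Authorization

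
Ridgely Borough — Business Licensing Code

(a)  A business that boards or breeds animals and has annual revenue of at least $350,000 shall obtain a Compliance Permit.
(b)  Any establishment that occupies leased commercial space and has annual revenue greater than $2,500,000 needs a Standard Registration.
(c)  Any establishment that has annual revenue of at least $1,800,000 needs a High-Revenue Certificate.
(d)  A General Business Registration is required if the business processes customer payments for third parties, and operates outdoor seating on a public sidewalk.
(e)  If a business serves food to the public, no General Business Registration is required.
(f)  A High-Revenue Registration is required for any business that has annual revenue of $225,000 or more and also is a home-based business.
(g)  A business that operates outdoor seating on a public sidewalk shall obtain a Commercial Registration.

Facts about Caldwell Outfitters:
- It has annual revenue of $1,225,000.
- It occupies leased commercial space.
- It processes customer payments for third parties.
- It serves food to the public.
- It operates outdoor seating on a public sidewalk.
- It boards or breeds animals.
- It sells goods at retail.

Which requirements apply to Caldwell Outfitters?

(a) boards or breeds animals; revenue $1,225,000 ≥ $350,000 → Compliance Permit required.
(b) occupies leased commercial space; revenue $1,225,000 ≤ $2,500,000 → Standard Registration not required.
(c) revenue $1,225,000 < $1,800,000 → High-Revenue Certificate not required.
(d) processes customer payments for third parties; operates outdoor seating on a public sidewalk → General Business Registration required.
(e) serves food to the public → exempt from General Business Registration.
(f) revenue $1,225,000 ≥ $225,000; occupies leased commercial space (not: is a home-based business) → High-Revenue Registration not required.
(g) operates outdoor seating on a public sidewalk → Commercial Registration required.

Commercial Registration, Compliance Permit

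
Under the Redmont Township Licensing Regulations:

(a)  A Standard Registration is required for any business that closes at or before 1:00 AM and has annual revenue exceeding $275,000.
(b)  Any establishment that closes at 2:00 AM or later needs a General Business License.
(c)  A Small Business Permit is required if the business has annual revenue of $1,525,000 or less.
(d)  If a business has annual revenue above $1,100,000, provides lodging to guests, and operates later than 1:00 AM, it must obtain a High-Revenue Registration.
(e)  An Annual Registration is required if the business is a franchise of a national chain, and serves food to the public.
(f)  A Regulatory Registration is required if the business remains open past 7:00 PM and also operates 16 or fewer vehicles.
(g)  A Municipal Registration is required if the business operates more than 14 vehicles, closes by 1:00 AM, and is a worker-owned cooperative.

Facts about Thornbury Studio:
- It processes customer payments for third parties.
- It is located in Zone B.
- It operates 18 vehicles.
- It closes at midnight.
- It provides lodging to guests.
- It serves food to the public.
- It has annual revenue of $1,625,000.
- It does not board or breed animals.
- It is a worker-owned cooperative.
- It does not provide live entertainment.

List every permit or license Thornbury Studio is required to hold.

(a) closes midnight, at/before 1:00 AM; revenue $1,625,000 > $275,000 → Standard Registration required.
(b) closes midnight, at/before 2:00 AM → General Business License not required.
(c) revenue $1,625,000 > $1,525,000 → Small Business Permit not required.
(d) revenue $1,625,000 > $1,100,000; provides lodging to guests; closes midnight, at/before 1:00 AM → High-Revenue Registration not required.
(e) is a worker-owned cooperative (not: is a franchise of a national chain); serves food to the public → Annual Registration not required.
(f) closes midnight, after 7:00 PM; vehicles 18 > 16 → Regulatory Registration not required.
(g) vehicles 18 > 14; closes midnight, at/before 1:00 AM; is a worker-owned cooperative → Municipal Registration required.

Municipal Registration, Standard Registration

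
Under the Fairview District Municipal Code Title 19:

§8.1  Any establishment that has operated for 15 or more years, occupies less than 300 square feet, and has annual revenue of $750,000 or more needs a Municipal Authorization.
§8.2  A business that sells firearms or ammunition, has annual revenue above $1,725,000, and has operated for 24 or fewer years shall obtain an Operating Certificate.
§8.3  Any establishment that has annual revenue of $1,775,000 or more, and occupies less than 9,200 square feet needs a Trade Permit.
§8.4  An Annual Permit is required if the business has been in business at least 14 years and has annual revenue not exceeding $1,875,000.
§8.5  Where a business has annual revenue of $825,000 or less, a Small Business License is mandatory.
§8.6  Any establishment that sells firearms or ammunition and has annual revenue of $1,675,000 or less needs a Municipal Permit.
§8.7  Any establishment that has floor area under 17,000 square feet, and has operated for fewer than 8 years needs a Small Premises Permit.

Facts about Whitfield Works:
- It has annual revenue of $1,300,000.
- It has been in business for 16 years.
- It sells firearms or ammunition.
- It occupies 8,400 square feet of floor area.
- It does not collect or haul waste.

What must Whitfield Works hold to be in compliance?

§8.1 years in business 16 ≥ 15; floor area 8,400 square feet ≥ 300 square feet; revenue $1,300,000 ≥ $750,000 → Municipal Authorization not required.
§8.2 sells firearms or ammunition; revenue $1,300,000 ≤ $1,725,000; years in business 16 ≤ 24 → Operating Certificate not required.
§8.3 revenue $1,300,000 < $1,775,000; floor area 8,400 square feet < 9,200 square feet → Trade Permit not required.
§8.4 years in business 16 ≥ 14; revenue $1,300,000 ≤ $1,875,000 → Annual Permit required.
§8.5 revenue $1,300,000 > $825,000 → Small Business License not required.
§8.6 sells firearms or ammunition; revenue $1,300,000 ≤ $1,675,000 → Municipal Permit required.
§8.7 floor area 8,400 square feet < 17,000 square feet; years in business 16 ≥ 8 → Small Premises Permit not required.

Annual Permit, Municipal Permit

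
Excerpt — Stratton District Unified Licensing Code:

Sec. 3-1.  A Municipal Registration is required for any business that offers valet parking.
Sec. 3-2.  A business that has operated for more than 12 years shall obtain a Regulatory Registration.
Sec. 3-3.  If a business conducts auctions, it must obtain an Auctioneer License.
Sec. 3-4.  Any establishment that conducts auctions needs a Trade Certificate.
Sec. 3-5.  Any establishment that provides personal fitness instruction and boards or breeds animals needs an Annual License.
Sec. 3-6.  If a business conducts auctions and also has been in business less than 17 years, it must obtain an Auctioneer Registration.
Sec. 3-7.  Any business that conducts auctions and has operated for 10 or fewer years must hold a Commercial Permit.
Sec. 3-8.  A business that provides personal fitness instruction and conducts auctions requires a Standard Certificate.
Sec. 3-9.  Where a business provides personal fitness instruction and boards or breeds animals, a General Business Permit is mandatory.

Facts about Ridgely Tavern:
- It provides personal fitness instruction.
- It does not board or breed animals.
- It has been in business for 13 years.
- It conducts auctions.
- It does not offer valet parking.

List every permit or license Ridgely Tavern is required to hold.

Auctioneer License, Auctioneer Registration, Regulatory Registration, Standard Certificate, Trade Certificate

Sec. 3-1. does not offer valet parking → Municipal Registration not required.
Sec. 3-2. years in business 13 > 12 → Regulatory Registration required.
Sec. 3-3. conducts auctions → Auctioneer License required.
Sec. 3-4. conducts auctions → Trade Certificate required.
Sec. 3-5. provides personal fitness instruction; does not board or breed animals → Annual License not required.
Sec. 3-6. conducts auctions; years in business 13 < 17 → Auctioneer Registration required.
Sec. 3-7. conducts auctions; years in business 13 > 10 → Commercial Permit not required.
Sec. 3-8. provides personal fitness instruction; conducts auctions → Standard Certificate required.
Sec. 3-9. provides personal fitness instruction; does not board or breed animals → General Business Permit not required.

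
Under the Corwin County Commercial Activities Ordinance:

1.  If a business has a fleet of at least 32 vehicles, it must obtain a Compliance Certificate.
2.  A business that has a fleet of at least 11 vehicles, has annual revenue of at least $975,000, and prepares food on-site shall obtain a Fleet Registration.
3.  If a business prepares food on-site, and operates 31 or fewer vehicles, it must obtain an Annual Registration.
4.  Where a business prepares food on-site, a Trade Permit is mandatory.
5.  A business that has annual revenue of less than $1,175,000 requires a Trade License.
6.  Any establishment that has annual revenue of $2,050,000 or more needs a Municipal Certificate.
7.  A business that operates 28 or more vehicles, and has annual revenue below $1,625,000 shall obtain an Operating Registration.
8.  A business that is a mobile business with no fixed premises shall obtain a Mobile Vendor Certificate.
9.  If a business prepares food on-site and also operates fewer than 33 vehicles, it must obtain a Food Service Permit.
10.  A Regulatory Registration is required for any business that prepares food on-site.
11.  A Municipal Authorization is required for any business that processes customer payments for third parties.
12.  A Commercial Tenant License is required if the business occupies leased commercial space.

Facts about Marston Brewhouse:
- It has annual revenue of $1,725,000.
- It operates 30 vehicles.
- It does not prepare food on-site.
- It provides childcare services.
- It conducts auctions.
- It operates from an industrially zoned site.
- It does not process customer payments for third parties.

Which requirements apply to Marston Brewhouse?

1. vehicles 30 < 32 → Compliance Certificate not required.
2. vehicles 30 ≥ 11; revenue $1,725,000 ≥ $975,000; does not prepare food on-site → Fleet Registration not required.
3. does not prepare food on-site; vehicles 30 ≤ 31 → Annual Registration not required.
4. does not prepare food on-site → Trade Permit not required.
5. revenue $1,725,000 ≥ $1,175,000 → Trade License not required.
6. revenue $1,725,000 < $2,050,000 → Municipal Certificate not required.
7. vehicles 30 ≥ 28; revenue $1,725,000 ≥ $1,625,000 → Operating Registration not required.
8. operates from an industrially zoned site (not: is a mobile business with no fixed premises) → Mobile Vendor Certificate not required.
9. does not prepare food on-site; vehicles 30 < 33 → Food Service Permit not required.
10. does not prepare food on-site → Regulatory Registration not required.
11. does not process customer payments for third parties → Municipal Authorization not required.
12. operates from an industrially zoned site (not: occupies leased commercial space) → Commercial Tenant License not required.

None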